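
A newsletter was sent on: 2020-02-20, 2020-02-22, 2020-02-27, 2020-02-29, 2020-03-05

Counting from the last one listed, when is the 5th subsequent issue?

2020-03-21

Gaps: 2, 5, 2, 5 days — not constant, but cyclic with period 2.
The events fall on every Thursday and Saturday.
Next Saturday: 2020-03-07.
The following Thursday is 2020-03-12.
The following Saturday is 2020-03-14.
Next Thursday: 2020-03-19.
The following Saturday is 2020-03-21.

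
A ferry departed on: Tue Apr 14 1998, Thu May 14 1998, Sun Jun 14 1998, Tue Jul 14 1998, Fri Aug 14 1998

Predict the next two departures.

Mon Sep 14 1998, Wed Oct 14 1998

Gaps: 30, 31, 30, 31 days — not constant. Every event is on the 14th of the month.
Pattern: the 14th of each month.
September 1998: Mon Sep 14 1998.
October 1998: Wed Oct 14 1998.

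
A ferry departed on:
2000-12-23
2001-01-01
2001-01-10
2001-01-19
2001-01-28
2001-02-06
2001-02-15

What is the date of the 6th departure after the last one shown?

2001-04-10

Gaps between consecutive events: 9, 9, 9, 9, 9, 9 days — a constant 9-day interval.
2001-02-15 + 9 days = 2001-02-24.
2001-02-24 + 9 days = 2001-03-05.
2001-03-05 + 9 days = 2001-03-14.
2001-03-14 + 9 days = 2001-03-23.
2001-03-23 + 9 days = 2001-04-01.
2001-04-01 + 9 days = 2001-04-10.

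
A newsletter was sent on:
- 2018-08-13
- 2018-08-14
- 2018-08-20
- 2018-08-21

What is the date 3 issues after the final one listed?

The gap pattern 1, 6, 1 repeats every 2 events.
These are the Mondays and Tuesdays of each week.
The following Monday is 2018-08-27.
Next Tuesday: 2018-08-28.
The following Monday is 2018-09-03.

2018-09-03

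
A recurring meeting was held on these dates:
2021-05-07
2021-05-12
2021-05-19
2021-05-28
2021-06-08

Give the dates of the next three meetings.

2021-06-21, 2021-07-06, 2021-07-23

Intervals are 5, 7, 9, 11 days — an arithmetic progression with common difference 2.
Next gap: 13 days. 2021-06-08 + 13 days = 2021-06-21.
Next gap: 15 days. 2021-06-21 + 15 days = 2021-07-06.
Next gap: 17 days. 2021-07-06 + 17 days = 2021-07-23.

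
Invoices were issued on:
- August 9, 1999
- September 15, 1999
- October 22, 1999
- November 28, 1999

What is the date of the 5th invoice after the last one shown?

May 31, 2000

The spacing is 37, 37, 37 days — always 37 days.
November 28, 1999 + 37 days = January 4, 2000.
January 4, 2000 + 37 days = February 10, 2000.
February 10, 2000 + 37 days = March 18, 2000.
March 18, 2000 + 37 days = April 24, 2000.
April 24, 2000 + 37 days = May 31, 2000.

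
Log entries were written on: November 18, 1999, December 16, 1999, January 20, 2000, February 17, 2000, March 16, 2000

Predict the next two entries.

Gaps: 28, 35, 28, 28 days — a mix of 28 and 35. Every date is a Thursday.
Each is the 3rd Thursday of its month.
April 2000 — 3rd Thursday is April 20, 2000.
3rd Thursday of May 2000: May 18, 2000.

April 20, 2000; May 18, 2000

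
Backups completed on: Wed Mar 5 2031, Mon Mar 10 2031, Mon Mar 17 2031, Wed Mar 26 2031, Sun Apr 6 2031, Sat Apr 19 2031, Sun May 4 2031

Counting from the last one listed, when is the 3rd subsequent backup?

Mon Jun 30 2031

Intervals are 5, 7, 9, 11, 13, 15 days — an arithmetic progression with common difference 2.
Next gap: 17 days. Sun May 4 2031 + 17 days = Wed May 21 2031.
Next gap: 19 days. Wed May 21 2031 + 19 days = Mon Jun 9 2031.
Next gap: 21 days. Mon Jun 9 2031 + 21 days = Mon Jun 30 2031.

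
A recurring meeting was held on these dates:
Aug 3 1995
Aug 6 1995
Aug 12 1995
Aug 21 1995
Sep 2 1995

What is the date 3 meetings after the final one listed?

Oct 26 1995

Intervals are 3, 6, 9, 12 days — an arithmetic progression with common difference 3.
Next gap: 15 days. Sep 2 1995 + 15 days = Sep 17 1995.
Next gap: 18 days. Sep 17 1995 + 18 days = Oct 5 1995.
Next gap: 21 days. Oct 5 1995 + 21 days = Oct 26 1995.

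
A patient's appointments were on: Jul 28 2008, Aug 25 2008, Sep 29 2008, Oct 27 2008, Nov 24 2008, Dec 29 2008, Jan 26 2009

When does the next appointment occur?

Feb 23 2009

Every date is a Monday; gaps 28, 35, 28, 28, 35, 28 days.
Each is the last Monday of its month (at least one falls on the 29th or later, ruling out '4th Monday').
February 2009 ends with Monday Feb 23 2009.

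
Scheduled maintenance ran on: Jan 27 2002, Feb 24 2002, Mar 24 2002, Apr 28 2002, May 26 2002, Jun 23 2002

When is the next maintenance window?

Jul 28 2002

All dates are Sundays, 28, 28, 35, 28, 28 days apart.
Specifically, the 4th Sunday of each month.
July 2002 — 4th Sunday is Jul 28 2002.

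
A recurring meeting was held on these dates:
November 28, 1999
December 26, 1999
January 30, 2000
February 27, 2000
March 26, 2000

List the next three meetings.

April 30, 2000; May 28, 2000; June 25, 2000

These are Sundays with 28, 35, 28, 28-day gaps.
Each is the final Sunday of its month — January 30, 2000 is past the 28th, so '4th Sunday' doesn't fit.
Last Sunday of April 2000: April 30, 2000.
Last Sunday of May 2000: May 28, 2000.
Last Sunday of June 2000: June 25, 2000.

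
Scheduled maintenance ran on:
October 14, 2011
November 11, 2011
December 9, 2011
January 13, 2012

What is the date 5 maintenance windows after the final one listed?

Gaps: 28, 28, 35 days — a mix of 28 and 35. Every date is a Friday.
Each is the 2nd Friday of its month.
2nd Friday of February 2012: February 10, 2012.
March 2012 — 2nd Friday is March 9, 2012.
April 2012 — 2nd Friday is April 13, 2012.
May 2012 — 2nd Friday is May 11, 2012.
June 2012 — 2nd Friday is June 8, 2012.

June 8, 2012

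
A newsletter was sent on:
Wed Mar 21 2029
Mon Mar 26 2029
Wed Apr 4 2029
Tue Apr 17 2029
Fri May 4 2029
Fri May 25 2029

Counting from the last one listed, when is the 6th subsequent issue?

Fri Dec 21 2029

Gaps: 5, 9, 13, 17, 21 days — each gap is 4 larger than the previous one.
Next gap: 25 days. Fri May 25 2029 + 25 days = Tue Jun 19 2029.
Next gap: 29 days. Tue Jun 19 2029 + 29 days = Wed Jul 18 2029.
Next gap: 33 days. Wed Jul 18 2029 + 33 days = Mon Aug 20 2029.
Next gap: 37 days. Mon Aug 20 2029 + 37 days = Wed Sep 26 2029.
Next gap: 41 days. Wed Sep 26 2029 + 41 days = Tue Nov 6 2029.
Next gap: 45 days. Tue Nov 6 2029 + 45 days = Fri Dec 21 2029.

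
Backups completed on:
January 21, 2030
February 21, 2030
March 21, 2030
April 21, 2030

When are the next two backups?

The day-of-month is always 21 (31, 28, 31 days between events).
So this recurs on the 21st of each month.
May 2030: May 21, 2030.
Next: June 2030 → June 21, 2030.

May 21, 2030; June 21, 2030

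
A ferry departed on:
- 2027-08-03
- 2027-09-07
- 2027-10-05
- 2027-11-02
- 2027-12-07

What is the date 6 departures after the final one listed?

2028-06-06

All dates are Tuesdays, 35, 28, 28, 35 days apart.
Specifically, the 1st Tuesday of each month.
1st Tuesday of January 2028: 2028-01-04.
1st Tuesday of February 2028: 2028-02-01.
1st Tuesday of March 2028: 2028-03-07.
April 2028 — 1st Tuesday is 2028-04-04.
1st Tuesday of May 2028: 2028-05-02.
1st Tuesday of June 2028: 2028-06-06.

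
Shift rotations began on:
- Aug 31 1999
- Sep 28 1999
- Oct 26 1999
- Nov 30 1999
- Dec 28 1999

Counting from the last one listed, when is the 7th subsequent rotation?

Jul 25 2000

All Tuesdays; the gaps (28, 28, 35, 28) vary with month length.
This is the last Tuesday of each month.
January 2000 ends with Tuesday Jan 25 2000.
Last Tuesday of February 2000: Feb 29 2000.
Last Tuesday of March 2000: Mar 28 2000.
April 2000 ends with Tuesday Apr 25 2000.
May 2000 ends with Tuesday May 30 2000.
Last Tuesday of June 2000: Jun 27 2000.
July 2000 ends with Tuesday Jul 25 2000.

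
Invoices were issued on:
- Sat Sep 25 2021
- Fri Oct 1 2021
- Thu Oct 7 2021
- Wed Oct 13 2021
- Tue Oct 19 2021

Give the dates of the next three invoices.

Mon Oct 25 2021, Sun Oct 31 2021, Sat Nov 6 2021

Every event comes 6 days after the last (6, 6, 6, 6).
Tue Oct 19 2021 + 6 days = Mon Oct 25 2021.
Mon Oct 25 2021 + 6 days = Sun Oct 31 2021.
Sun Oct 31 2021 + 6 days = Sat Nov 6 2021.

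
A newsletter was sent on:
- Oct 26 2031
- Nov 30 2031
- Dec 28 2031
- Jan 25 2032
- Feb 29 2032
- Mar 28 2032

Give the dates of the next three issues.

Apr 25 2032, May 30 2032, Jun 27 2032

These are Sundays with 35, 28, 28, 35, 28-day gaps.
Each is the final Sunday of its month — Nov 30 2031 is past the 28th, so '4th Sunday' doesn't fit.
April 2032 ends with Sunday Apr 25 2032.
Last Sunday of May 2032: May 30 2032.
June 2032 ends with Sunday Jun 27 2032.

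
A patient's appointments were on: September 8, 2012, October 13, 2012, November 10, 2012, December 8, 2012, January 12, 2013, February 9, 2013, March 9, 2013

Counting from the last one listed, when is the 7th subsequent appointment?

All dates are Saturdays, 35, 28, 28, 35, 28, 28 days apart.
Specifically, the 2nd Saturday of each month.
2nd Saturday of April 2013: April 13, 2013.
May 2013 — 2nd Saturday is May 11, 2013.
2nd Saturday of June 2013: June 8, 2013.
2nd Saturday of July 2013: July 13, 2013.
2nd Saturday of August 2013: August 10, 2013.
September 2013 — 2nd Saturday is September 14, 2013.
2nd Saturday of October 2013: October 12, 2013.

October 12, 2013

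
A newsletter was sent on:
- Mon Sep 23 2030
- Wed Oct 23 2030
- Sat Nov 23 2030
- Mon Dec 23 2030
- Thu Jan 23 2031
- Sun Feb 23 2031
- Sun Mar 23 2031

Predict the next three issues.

Wed Apr 23 2031, Fri May 23 2031, Mon Jun 23 2031

Each date is the 23rd; the gaps (30, 31, 30, 31, 31, 28) track the month lengths.
The rule is the 23rd of each month.
April 2031: Wed Apr 23 2031.
May 2031: Fri May 23 2031.
Next: June 2031 → Mon Jun 23 2031.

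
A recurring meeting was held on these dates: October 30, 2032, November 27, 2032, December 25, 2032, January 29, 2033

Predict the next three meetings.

February 26, 2033; March 26, 2033; April 30, 2033

Every date is a Saturday; gaps 28, 28, 35 days.
Each is the last Saturday of its month (at least one falls on the 29th or later, ruling out '4th Saturday').
February 2033 ends with Saturday February 26, 2033.
Last Saturday of March 2033: March 26, 2033.
Last Saturday of April 2033: April 30, 2033.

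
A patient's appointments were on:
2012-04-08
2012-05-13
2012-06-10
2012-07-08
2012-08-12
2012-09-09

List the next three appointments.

2012-10-14, 2012-11-11, 2012-12-09

All dates are Sundays, 35, 28, 28, 35, 28 days apart.
Specifically, the 2nd Sunday of each month.
October 2012 — 2nd Sunday is 2012-10-14.
November 2012 — 2nd Sunday is 2012-11-11.
2nd Sunday of December 2012: 2012-12-09.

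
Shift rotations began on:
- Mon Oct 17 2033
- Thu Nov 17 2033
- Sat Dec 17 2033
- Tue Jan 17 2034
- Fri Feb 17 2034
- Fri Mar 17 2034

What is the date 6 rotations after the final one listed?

Each date is the 17th; the gaps (31, 30, 31, 31, 28) track the month lengths.
The rule is the 17th of each month.
April 2034: Mon Apr 17 2034.
Next: May 2034 → Wed May 17 2034.
June 2034: Sat Jun 17 2034.
July 2034: Mon Jul 17 2034.
Next: August 2034 → Thu Aug 17 2034.
September 2034: Sun Sep 17 2034.

Sun Sep 17 2034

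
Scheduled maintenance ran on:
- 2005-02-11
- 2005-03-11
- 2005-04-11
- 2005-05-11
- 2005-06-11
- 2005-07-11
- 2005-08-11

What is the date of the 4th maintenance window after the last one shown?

2005-12-11

Each date is the 11th; the gaps (28, 31, 30, 31, 30, 31) track the month lengths.
The rule is the 11th of each month.
Next: September 2005 → 2005-09-11.
Next: October 2005 → 2005-10-11.
November 2005: 2005-11-11.
Next: December 2005 → 2005-12-11.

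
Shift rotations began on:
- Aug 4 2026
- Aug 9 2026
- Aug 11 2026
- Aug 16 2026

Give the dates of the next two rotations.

The gap pattern 5, 2, 5 repeats every 2 events.
These are the Tuesdays and Sundays of each week.
Next Tuesday: Aug 18 2026.
The following Sunday is Aug 23 2026.

Aug 18 2026, Aug 23 2026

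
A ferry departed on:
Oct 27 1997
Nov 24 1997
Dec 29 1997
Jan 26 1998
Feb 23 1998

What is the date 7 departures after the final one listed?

Sep 28 1998

Every date is a Monday; gaps 28, 35, 28, 28 days.
Each is the last Monday of its month (at least one falls on the 29th or later, ruling out '4th Monday').
March 1998 ends with Monday Mar 30 1998.
April 1998 ends with Monday Apr 27 1998.
May 1998 ends with Monday May 25 1998.
June 1998 ends with Monday Jun 29 1998.
Last Monday of July 1998: Jul 27 1998.
August 1998 ends with Monday Aug 31 1998.
September 1998 ends with Monday Sep 28 1998.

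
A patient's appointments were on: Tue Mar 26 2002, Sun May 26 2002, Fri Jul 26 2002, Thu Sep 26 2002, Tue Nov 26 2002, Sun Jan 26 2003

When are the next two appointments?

The day-of-month is always 26 (61, 61, 62, 61, 61 days between events).
So this recurs on the 26th of every 2 months.
Next: March 2003 → Wed Mar 26 2003.
May 2003: Mon May 26 2003.

Wed Mar 26 2003, Mon May 26 2003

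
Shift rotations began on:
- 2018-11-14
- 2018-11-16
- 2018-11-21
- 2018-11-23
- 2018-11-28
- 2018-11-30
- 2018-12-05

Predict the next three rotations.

Gaps: 2, 5, 2, 5, 2, 5 days — not constant, but cyclic with period 2.
The events fall on every Wednesday and Friday.
The following Friday is 2018-12-07.
Next Wednesday: 2018-12-12.
The following Friday is 2018-12-14.

2018-12-07, 2018-12-12, 2018-12-14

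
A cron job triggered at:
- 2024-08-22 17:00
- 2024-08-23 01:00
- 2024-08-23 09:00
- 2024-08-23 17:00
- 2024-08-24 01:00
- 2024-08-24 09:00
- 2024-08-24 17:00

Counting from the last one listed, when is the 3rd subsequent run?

Spacing: 8, 8, 8, 8, 8, 8 h — constant 8 h.
2024-08-24 17:00 + 8 h = 2024-08-25 01:00.
2024-08-25 01:00 + 8 h = 2024-08-25 09:00.
2024-08-25 09:00 + 8 h = 2024-08-25 17:00.

2024-08-25 17:00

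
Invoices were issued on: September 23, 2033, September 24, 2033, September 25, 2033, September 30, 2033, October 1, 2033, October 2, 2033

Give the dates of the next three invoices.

Every event lands on a Friday or Saturday or Sunday (gaps cycle 1, 1, 5, 1, 1).
So the schedule is: every Friday, Saturday and Sunday.
The following Friday is October 7, 2033.
The following Saturday is October 8, 2033.
The following Sunday is October 9, 2033.

October 7, 2033; October 8, 2033; October 9, 2033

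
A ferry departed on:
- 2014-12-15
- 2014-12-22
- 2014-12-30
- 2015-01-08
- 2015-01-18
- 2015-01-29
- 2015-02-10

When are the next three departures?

2015-02-23, 2015-03-09, 2015-03-24

The spacing grows by 1 each time: 7, 8, 9, 10, 11, 12 days.
Next gap: 13 days. 2015-02-10 + 13 days = 2015-02-23.
Next gap: 14 days. 2015-02-23 + 14 days = 2015-03-09.
Next gap: 15 days. 2015-03-09 + 15 days = 2015-03-24.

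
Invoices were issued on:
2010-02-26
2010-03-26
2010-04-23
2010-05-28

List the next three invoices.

Gaps: 28, 28, 35 days — a mix of 28 and 35. Every date is a Friday.
Each is the 4th Friday of its month.
4th Friday of June 2010: 2010-06-25.
4th Friday of July 2010: 2010-07-23.
August 2010 — 4th Friday is 2010-08-27.

2010-06-25, 2010-07-23, 2010-08-27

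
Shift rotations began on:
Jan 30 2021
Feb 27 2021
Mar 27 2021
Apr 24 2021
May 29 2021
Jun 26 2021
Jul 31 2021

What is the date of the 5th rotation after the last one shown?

Dec 25 2021

Every date is a Saturday; gaps 28, 28, 28, 35, 28, 35 days.
Each is the last Saturday of its month (at least one falls on the 29th or later, ruling out '4th Saturday').
Last Saturday of August 2021: Aug 28 2021.
Last Saturday of September 2021: Sep 25 2021.
Last Saturday of October 2021: Oct 30 2021.
November 2021 ends with Saturday Nov 27 2021.
December 2021 ends with Saturday Dec 25 2021.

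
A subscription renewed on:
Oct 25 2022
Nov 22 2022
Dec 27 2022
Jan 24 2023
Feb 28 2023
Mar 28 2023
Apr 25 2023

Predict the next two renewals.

These are Tuesdays at 28- or 35-day spacing (28, 35, 28, 35, 28, 28).
The pattern: 4th Tuesday of the month.
May 2023 — 4th Tuesday is May 23 2023.
4th Tuesday of June 2023: Jun 27 2023.

May 23 2023, Jun 27 2023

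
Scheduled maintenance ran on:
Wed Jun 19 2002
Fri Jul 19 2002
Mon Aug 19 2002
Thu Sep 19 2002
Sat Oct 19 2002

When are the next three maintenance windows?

Tue Nov 19 2002, Thu Dec 19 2002, Sun Jan 19 2003

Gaps: 30, 31, 31, 30 days — not constant. Every event is on the 19th of the month.
Pattern: the 19th of each month.
November 2002: Tue Nov 19 2002.
Next: December 2002 → Thu Dec 19 2002.
Next: January 2003 → Sun Jan 19 2003.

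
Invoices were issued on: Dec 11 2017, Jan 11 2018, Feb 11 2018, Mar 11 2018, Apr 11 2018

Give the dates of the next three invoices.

May 11 2018, Jun 11 2018, Jul 11 2018

Gaps: 31, 31, 28, 31 days — not constant. Every event is on the 11th of the month.
Pattern: the 11th of each month.
May 2018: May 11 2018.
Next: June 2018 → Jun 11 2018.
Next: July 2018 → Jul 11 2018.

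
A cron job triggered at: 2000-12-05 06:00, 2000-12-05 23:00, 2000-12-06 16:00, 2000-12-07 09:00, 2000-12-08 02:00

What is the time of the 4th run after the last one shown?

2000-12-10 22:00

The interval is a steady 17 hours (17, 17, 17, 17).
2000-12-08 02:00 + 17 h = 2000-12-08 19:00.
2000-12-08 19:00 + 17 h = 2000-12-09 12:00.
2000-12-09 12:00 + 17 h = 2000-12-10 05:00.
2000-12-10 05:00 + 17 h = 2000-12-10 22:00.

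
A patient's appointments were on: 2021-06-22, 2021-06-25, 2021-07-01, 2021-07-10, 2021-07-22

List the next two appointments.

The spacing grows by 3 each time: 3, 6, 9, 12 days.
Next gap: 15 days. 2021-07-22 + 15 days = 2021-08-06.
Next gap: 18 days. 2021-08-06 + 18 days = 2021-08-24.

2021-08-06, 2021-08-24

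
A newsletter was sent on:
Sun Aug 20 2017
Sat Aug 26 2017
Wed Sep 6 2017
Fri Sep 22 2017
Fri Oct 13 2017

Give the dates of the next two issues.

The spacing grows by 5 each time: 6, 11, 16, 21 days.
Next gap: 26 days. Fri Oct 13 2017 + 26 days = Wed Nov 8 2017.
Next gap: 31 days. Wed Nov 8 2017 + 31 days = Sat Dec 9 2017.

Wed Nov 8 2017, Sat Dec 9 2017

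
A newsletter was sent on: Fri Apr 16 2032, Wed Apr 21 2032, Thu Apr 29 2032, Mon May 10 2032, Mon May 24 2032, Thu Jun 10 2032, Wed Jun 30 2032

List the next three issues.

Gaps: 5, 8, 11, 14, 17, 20 days — each gap is 3 larger than the previous one.
Next gap: 23 days. Wed Jun 30 2032 + 23 days = Fri Jul 23 2032.
Next gap: 26 days. Fri Jul 23 2032 + 26 days = Wed Aug 18 2032.
Next gap: 29 days. Wed Aug 18 2032 + 29 days = Thu Sep 16 2032.

Fri Jul 23 2032, Wed Aug 18 2032, Thu Sep 16 2032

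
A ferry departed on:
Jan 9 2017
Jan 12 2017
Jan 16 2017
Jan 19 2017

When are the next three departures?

Jan 23 2017, Jan 26 2017, Jan 30 2017

Every event lands on a Monday or Thursday (gaps cycle 3, 4, 3).
So the schedule is: every Monday and Thursday.
The following Monday is Jan 23 2017.
Next Thursday: Jan 26 2017.
The following Monday is Jan 30 2017.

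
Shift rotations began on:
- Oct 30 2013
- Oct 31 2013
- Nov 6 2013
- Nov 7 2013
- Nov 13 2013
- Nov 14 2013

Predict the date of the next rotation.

Nov 20 2013

Gaps: 1, 6, 1, 6, 1 days — not constant, but cyclic with period 2.
The events fall on every Wednesday and Thursday.
The following Wednesday is Nov 20 2013.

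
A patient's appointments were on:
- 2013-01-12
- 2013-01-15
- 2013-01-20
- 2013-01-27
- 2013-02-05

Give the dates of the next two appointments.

The spacing grows by 2 each time: 3, 5, 7, 9 days.
Next gap: 11 days. 2013-02-05 + 11 days = 2013-02-16.
Next gap: 13 days. 2013-02-16 + 13 days = 2013-03-01.

2013-02-16, 2013-03-01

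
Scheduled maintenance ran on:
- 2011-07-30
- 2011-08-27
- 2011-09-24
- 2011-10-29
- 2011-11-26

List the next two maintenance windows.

All Saturdays; the gaps (28, 28, 35, 28) vary with month length.
This is the last Saturday of each month.
Last Saturday of December 2011: 2011-12-31.
January 2012 ends with Saturday 2012-01-28.

2011-12-31, 2012-01-28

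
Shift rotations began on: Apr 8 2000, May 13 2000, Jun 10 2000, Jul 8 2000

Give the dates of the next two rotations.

All dates are Saturdays, 35, 28, 28 days apart.
Specifically, the 2nd Saturday of each month.
August 2000 — 2nd Saturday is Aug 12 2000.
2nd Saturday of September 2000: Sep 9 2000.

Aug 12 2000, Sep 9 2000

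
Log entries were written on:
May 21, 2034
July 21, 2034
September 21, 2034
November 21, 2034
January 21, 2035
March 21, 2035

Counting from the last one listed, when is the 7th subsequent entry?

The day-of-month is always 21 (61, 62, 61, 61, 59 days between events).
So this recurs on the 21st of every 2 months.
May 2035: May 21, 2035.
Next: July 2035 → July 21, 2035.
Next: September 2035 → September 21, 2035.
Next: November 2035 → November 21, 2035.
Next: January 2036 → January 21, 2036.
March 2036: March 21, 2036.
May 2036: May 21, 2036.

May 21, 2036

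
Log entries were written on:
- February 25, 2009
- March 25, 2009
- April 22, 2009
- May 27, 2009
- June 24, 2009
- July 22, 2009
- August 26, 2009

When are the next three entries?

September 23, 2009; October 28, 2009; November 25, 2009

All dates are Wednesdays, 28, 28, 35, 28, 28, 35 days apart.
Specifically, the 4th Wednesday of each month.
September 2009 — 4th Wednesday is September 23, 2009.
October 2009 — 4th Wednesday is October 28, 2009.
November 2009 — 4th Wednesday is November 25, 2009.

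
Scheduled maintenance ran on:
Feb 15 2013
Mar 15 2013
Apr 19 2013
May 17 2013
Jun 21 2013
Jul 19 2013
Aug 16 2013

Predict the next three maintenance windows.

All dates are Fridays, 28, 35, 28, 35, 28, 28 days apart.
Specifically, the 3rd Friday of each month.
September 2013 — 3rd Friday is Sep 20 2013.
October 2013 — 3rd Friday is Oct 18 2013.
3rd Friday of November 2013: Nov 15 2013.

Sep 20 2013, Oct 18 2013, Nov 15 2013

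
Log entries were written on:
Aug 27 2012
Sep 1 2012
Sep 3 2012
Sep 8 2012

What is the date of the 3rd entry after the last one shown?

Gaps: 5, 2, 5 days — not constant, but cyclic with period 2.
The events fall on every Monday and Saturday.
The following Monday is Sep 10 2012.
Next Saturday: Sep 15 2012.
The following Monday is Sep 17 2012.

Sep 17 2012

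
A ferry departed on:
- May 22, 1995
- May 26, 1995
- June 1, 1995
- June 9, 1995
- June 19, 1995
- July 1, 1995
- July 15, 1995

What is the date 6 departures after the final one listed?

November 18, 1995

Gaps: 4, 6, 8, 10, 12, 14 days — each gap is 2 larger than the previous one.
Next gap: 16 days. July 15, 1995 + 16 days = July 31, 1995.
Next gap: 18 days. July 31, 1995 + 18 days = August 18, 1995.
Next gap: 20 days. August 18, 1995 + 20 days = September 7, 1995.
Next gap: 22 days. September 7, 1995 + 22 days = September 29, 1995.
Next gap: 24 days. September 29, 1995 + 24 days = October 23, 1995.
Next gap: 26 days. October 23, 1995 + 26 days = November 18, 1995.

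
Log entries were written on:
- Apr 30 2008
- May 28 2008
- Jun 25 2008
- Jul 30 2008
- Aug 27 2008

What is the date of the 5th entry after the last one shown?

Every date is a Wednesday; gaps 28, 28, 35, 28 days.
Each is the last Wednesday of its month (at least one falls on the 29th or later, ruling out '4th Wednesday').
September 2008 ends with Wednesday Sep 24 2008.
Last Wednesday of October 2008: Oct 29 2008.
Last Wednesday of November 2008: Nov 26 2008.
Last Wednesday of December 2008: Dec 31 2008.
Last Wednesday of January 2009: Jan 28 2009.

Jan 28 2009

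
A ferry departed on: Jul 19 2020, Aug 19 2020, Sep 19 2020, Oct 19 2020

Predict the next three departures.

Each date is the 19th; the gaps (31, 31, 30) track the month lengths.
The rule is the 19th of each month.
November 2020: Nov 19 2020.
December 2020: Dec 19 2020.
Next: January 2021 → Jan 19 2021.

Nov 19 2020, Dec 19 2020, Jan 19 2021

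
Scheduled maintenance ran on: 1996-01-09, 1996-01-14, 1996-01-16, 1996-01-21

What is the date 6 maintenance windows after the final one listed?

1996-02-11

Gaps: 5, 2, 5 days — not constant, but cyclic with period 2.
The events fall on every Tuesday and Sunday.
Next Tuesday: 1996-01-23.
The following Sunday is 1996-01-28.
Next Tuesday: 1996-01-30.
Next Sunday: 1996-02-04.
Next Tuesday: 1996-02-06.
Next Sunday: 1996-02-11.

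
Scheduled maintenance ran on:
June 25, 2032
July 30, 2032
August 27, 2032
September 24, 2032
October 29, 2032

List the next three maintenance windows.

All Fridays; the gaps (35, 28, 28, 35) vary with month length.
This is the last Friday of each month.
Last Friday of November 2032: November 26, 2032.
Last Friday of December 2032: December 31, 2032.
Last Friday of January 2033: January 28, 2033.

November 26, 2032; December 31, 2032; January 28, 2033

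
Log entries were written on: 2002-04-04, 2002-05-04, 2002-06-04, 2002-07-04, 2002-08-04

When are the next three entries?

2002-09-04, 2002-10-04, 2002-11-04

Each date is the 4th; the gaps (30, 31, 30, 31) track the month lengths.
The rule is the 4th of each month.
Next: September 2002 → 2002-09-04.
October 2002: 2002-10-04.
Next: November 2002 → 2002-11-04.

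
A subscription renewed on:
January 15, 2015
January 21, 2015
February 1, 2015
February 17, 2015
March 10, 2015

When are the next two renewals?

Intervals are 6, 11, 16, 21 days — an arithmetic progression with common difference 5.
Next gap: 26 days. March 10, 2015 + 26 days = April 5, 2015.
Next gap: 31 days. April 5, 2015 + 31 days = May 6, 2015.

April 5, 2015; May 6, 2015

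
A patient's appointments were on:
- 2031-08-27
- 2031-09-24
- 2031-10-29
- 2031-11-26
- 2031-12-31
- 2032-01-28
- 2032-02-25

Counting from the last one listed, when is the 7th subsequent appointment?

Every date is a Wednesday; gaps 28, 35, 28, 35, 28, 28 days.
Each is the last Wednesday of its month (at least one falls on the 29th or later, ruling out '4th Wednesday').
Last Wednesday of March 2032: 2032-03-31.
Last Wednesday of April 2032: 2032-04-28.
Last Wednesday of May 2032: 2032-05-26.
Last Wednesday of June 2032: 2032-06-30.
Last Wednesday of July 2032: 2032-07-28.
August 2032 ends with Wednesday 2032-08-25.
September 2032 ends with Wednesday 2032-09-29.

2032-09-29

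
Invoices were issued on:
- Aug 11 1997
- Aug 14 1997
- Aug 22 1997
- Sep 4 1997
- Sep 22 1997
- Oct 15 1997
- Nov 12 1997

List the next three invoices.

Dec 15 1997, Jan 22 1998, Mar 6 1998

The spacing grows by 5 each time: 3, 8, 13, 18, 23, 28 days.
Next gap: 33 days. Nov 12 1997 + 33 days = Dec 15 1997.
Next gap: 38 days. Dec 15 1997 + 38 days = Jan 22 1998.
Next gap: 43 days. Jan 22 1998 + 43 days = Mar 6 1998.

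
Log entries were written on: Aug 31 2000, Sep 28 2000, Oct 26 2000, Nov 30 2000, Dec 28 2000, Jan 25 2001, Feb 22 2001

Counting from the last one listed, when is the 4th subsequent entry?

Jun 28 2001

All Thursdays; the gaps (28, 28, 35, 28, 28, 28) vary with month length.
This is the last Thursday of each month.
Last Thursday of March 2001: Mar 29 2001.
April 2001 ends with Thursday Apr 26 2001.
Last Thursday of May 2001: May 31 2001.
Last Thursday of June 2001: Jun 28 2001.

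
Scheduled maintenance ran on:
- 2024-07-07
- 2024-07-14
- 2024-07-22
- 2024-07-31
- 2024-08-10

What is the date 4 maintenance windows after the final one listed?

2024-09-29

Intervals are 7, 8, 9, 10 days — an arithmetic progression with common difference 1.
Next gap: 11 days. 2024-08-10 + 11 days = 2024-08-21.
Next gap: 12 days. 2024-08-21 + 12 days = 2024-09-02.
Next gap: 13 days. 2024-09-02 + 13 days = 2024-09-15.
Next gap: 14 days. 2024-09-15 + 14 days = 2024-09-29.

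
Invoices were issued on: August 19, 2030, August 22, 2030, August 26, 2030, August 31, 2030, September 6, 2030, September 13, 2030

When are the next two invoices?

Intervals are 3, 4, 5, 6, 7 days — an arithmetic progression with common difference 1.
Next gap: 8 days. September 13, 2030 + 8 days = September 21, 2030.
Next gap: 9 days. September 21, 2030 + 9 days = September 30, 2030.

September 21, 2030; September 30, 2030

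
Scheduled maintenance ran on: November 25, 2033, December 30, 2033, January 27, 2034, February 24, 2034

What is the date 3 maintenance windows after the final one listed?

May 26, 2034

Every date is a Friday; gaps 35, 28, 28 days.
Each is the last Friday of its month (at least one falls on the 29th or later, ruling out '4th Friday').
March 2034 ends with Friday March 31, 2034.
Last Friday of April 2034: April 28, 2034.
Last Friday of May 2034: May 26, 2034.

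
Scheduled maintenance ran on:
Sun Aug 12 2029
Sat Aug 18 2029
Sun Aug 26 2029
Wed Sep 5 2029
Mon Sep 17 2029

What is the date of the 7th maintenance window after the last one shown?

Intervals are 6, 8, 10, 12 days — an arithmetic progression with common difference 2.
Next gap: 14 days. Mon Sep 17 2029 + 14 days = Mon Oct 1 2029.
Next gap: 16 days. Mon Oct 1 2029 + 16 days = Wed Oct 17 2029.
Next gap: 18 days. Wed Oct 17 2029 + 18 days = Sun Nov 4 2029.
Next gap: 20 days. Sun Nov 4 2029 + 20 days = Sat Nov 24 2029.
Next gap: 22 days. Sat Nov 24 2029 + 22 days = Sun Dec 16 2029.
Next gap: 24 days. Sun Dec 16 2029 + 24 days = Wed Jan 9 2030.
Next gap: 26 days. Wed Jan 9 2030 + 26 days = Mon Feb 4 2030.

Mon Feb 4 2030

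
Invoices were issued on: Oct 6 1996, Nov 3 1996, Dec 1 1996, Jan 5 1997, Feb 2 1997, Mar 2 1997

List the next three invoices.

Apr 6 1997, May 4 1997, Jun 1 1997

All dates are Sundays, 28, 28, 35, 28, 28 days apart.
Specifically, the 1st Sunday of each month.
1st Sunday of April 1997: Apr 6 1997.
1st Sunday of May 1997: May 4 1997.
1st Sunday of June 1997: Jun 1 1997.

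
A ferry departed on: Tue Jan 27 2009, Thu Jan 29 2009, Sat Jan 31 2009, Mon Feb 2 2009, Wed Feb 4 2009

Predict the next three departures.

Fri Feb 6 2009, Sun Feb 8 2009, Tue Feb 10 2009

The spacing is 2, 2, 2, 2 days — always 2 days.
Wed Feb 4 2009 + 2 days = Fri Feb 6 2009.
Fri Feb 6 2009 + 2 days = Sun Feb 8 2009.
Sun Feb 8 2009 + 2 days = Tue Feb 10 2009.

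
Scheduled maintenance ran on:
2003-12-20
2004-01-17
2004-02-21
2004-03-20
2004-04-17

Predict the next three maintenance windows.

All dates are Saturdays, 28, 35, 28, 28 days apart.
Specifically, the 3rd Saturday of each month.
May 2004 — 3rd Saturday is 2004-05-15.
3rd Saturday of June 2004: 2004-06-19.
3rd Saturday of July 2004: 2004-07-17.

2004-05-15, 2004-06-19, 2004-07-17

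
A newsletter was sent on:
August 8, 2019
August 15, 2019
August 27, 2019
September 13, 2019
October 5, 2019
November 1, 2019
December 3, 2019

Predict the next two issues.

Gaps: 7, 12, 17, 22, 27, 32 days — each gap is 5 larger than the previous one.
Next gap: 37 days. December 3, 2019 + 37 days = January 9, 2020.
Next gap: 42 days. January 9, 2020 + 42 days = February 20, 2020.

January 9, 2020; February 20, 2020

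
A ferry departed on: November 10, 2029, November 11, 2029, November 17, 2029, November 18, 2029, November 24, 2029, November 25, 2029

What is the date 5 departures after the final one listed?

The gap pattern 1, 6, 1, 6, 1 repeats every 2 events.
These are the Saturdays and Sundays of each week.
Next Saturday: December 1, 2029.
The following Sunday is December 2, 2029.
The following Saturday is December 8, 2029.
Next Sunday: December 9, 2029.
Next Saturday: December 15, 2029.

December 15, 2029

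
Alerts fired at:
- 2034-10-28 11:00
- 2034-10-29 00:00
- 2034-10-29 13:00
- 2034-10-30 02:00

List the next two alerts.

2034-10-30 15:00, 2034-10-31 04:00

Gaps: 13, 13, 13 hours — each event is 13 hours after the previous one.
2034-10-30 02:00 + 13 h = 2034-10-30 15:00.
2034-10-30 15:00 + 13 h = 2034-10-31 04:00.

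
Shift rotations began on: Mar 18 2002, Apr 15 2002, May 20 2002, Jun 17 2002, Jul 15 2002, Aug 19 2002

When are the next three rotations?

Sep 16 2002, Oct 21 2002, Nov 18 2002

All dates are Mondays, 28, 35, 28, 28, 35 days apart.
Specifically, the 3rd Monday of each month.
3rd Monday of September 2002: Sep 16 2002.
3rd Monday of October 2002: Oct 21 2002.
3rd Monday of November 2002: Nov 18 2002.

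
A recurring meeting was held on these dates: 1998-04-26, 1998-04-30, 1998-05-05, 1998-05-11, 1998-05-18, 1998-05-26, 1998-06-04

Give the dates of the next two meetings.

1998-06-14, 1998-06-25

Gaps: 4, 5, 6, 7, 8, 9 days — each gap is 1 larger than the previous one.
Next gap: 10 days. 1998-06-04 + 10 days = 1998-06-14.
Next gap: 11 days. 1998-06-14 + 11 days = 1998-06-25.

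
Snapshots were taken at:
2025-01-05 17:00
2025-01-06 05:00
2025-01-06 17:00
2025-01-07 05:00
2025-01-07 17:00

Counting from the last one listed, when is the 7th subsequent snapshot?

2025-01-11 05:00

Spacing: 12, 12, 12, 12 h — constant 12 h.
2025-01-07 17:00 + 12 h = 2025-01-08 05:00.
2025-01-08 05:00 + 12 h = 2025-01-08 17:00.
2025-01-08 17:00 + 12 h = 2025-01-09 05:00.
2025-01-09 05:00 + 12 h = 2025-01-09 17:00.
2025-01-09 17:00 + 12 h = 2025-01-10 05:00.
2025-01-10 05:00 + 12 h = 2025-01-10 17:00.
2025-01-10 17:00 + 12 h = 2025-01-11 05:00.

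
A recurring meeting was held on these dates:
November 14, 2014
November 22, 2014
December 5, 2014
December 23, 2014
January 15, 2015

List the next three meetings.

Intervals are 8, 13, 18, 23 days — an arithmetic progression with common difference 5.
Next gap: 28 days. January 15, 2015 + 28 days = February 12, 2015.
Next gap: 33 days. February 12, 2015 + 33 days = March 17, 2015.
Next gap: 38 days. March 17, 2015 + 38 days = April 24, 2015.

February 12, 2015; March 17, 2015; April 24, 2015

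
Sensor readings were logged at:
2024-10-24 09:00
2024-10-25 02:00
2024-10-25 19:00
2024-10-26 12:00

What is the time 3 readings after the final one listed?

2024-10-28 15:00

The interval is a steady 17 hours (17, 17, 17).
2024-10-26 12:00 + 17 h = 2024-10-27 05:00.
2024-10-27 05:00 + 17 h = 2024-10-27 22:00.
2024-10-27 22:00 + 17 h = 2024-10-28 15:00.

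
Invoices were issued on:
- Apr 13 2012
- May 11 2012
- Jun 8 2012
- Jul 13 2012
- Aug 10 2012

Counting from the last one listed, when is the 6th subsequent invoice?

Feb 8 2013

These are Fridays at 28- or 35-day spacing (28, 28, 35, 28).
The pattern: 2nd Friday of the month.
September 2012 — 2nd Friday is Sep 14 2012.
2nd Friday of October 2012: Oct 12 2012.
2nd Friday of November 2012: Nov 9 2012.
2nd Friday of December 2012: Dec 14 2012.
2nd Friday of January 2013: Jan 11 2013.
2nd Friday of February 2013: Feb 8 2013.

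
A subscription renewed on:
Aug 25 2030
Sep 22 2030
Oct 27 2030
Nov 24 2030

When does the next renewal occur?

Dec 22 2030

These are Sundays at 28- or 35-day spacing (28, 35, 28).
The pattern: 4th Sunday of the month.
4th Sunday of December 2030: Dec 22 2030.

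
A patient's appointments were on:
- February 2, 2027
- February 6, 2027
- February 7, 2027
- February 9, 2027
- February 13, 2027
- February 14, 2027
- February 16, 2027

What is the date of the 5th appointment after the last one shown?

February 28, 2027

The gap pattern 4, 1, 2, 4, 1, 2 repeats every 3 events.
These are the Tuesdays, Saturdays and Sundays of each week.
Next Saturday: February 20, 2027.
Next Sunday: February 21, 2027.
The following Tuesday is February 23, 2027.
The following Saturday is February 27, 2027.
Next Sunday: February 28, 2027.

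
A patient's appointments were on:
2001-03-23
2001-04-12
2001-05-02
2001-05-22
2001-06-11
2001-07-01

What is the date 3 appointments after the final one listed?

2001-08-30

Gaps between consecutive events: 20, 20, 20, 20, 20 days — a constant 20-day interval.
2001-07-01 + 20 days = 2001-07-21.
2001-07-21 + 20 days = 2001-08-10.
2001-08-10 + 20 days = 2001-08-30.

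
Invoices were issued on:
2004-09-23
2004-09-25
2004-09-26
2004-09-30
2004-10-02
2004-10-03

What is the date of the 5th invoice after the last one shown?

2004-10-16

The gap pattern 2, 1, 4, 2, 1 repeats every 3 events.
These are the Thursdays, Saturdays and Sundays of each week.
The following Thursday is 2004-10-07.
Next Saturday: 2004-10-09.
Next Sunday: 2004-10-10.
The following Thursday is 2004-10-14.
The following Saturday is 2004-10-16.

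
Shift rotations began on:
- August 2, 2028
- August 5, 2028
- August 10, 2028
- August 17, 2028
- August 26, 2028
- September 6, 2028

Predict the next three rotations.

The spacing grows by 2 each time: 3, 5, 7, 9, 11 days.
Next gap: 13 days. September 6, 2028 + 13 days = September 19, 2028.
Next gap: 15 days. September 19, 2028 + 15 days = October 4, 2028.
Next gap: 17 days. October 4, 2028 + 17 days = October 21, 2028.

September 19, 2028; October 4, 2028; October 21, 2028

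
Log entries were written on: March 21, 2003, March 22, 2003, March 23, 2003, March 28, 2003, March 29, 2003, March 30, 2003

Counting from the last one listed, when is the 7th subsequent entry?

The gap pattern 1, 1, 5, 1, 1 repeats every 3 events.
These are the Fridays, Saturdays and Sundays of each week.
Next Friday: April 4, 2003.
Next Saturday: April 5, 2003.
Next Sunday: April 6, 2003.
Next Friday: April 11, 2003.
The following Saturday is April 12, 2003.
Next Sunday: April 13, 2003.
Next Friday: April 18, 2003.

April 18, 2003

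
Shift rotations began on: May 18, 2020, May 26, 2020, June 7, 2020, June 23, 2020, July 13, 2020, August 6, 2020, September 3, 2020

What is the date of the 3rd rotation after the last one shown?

The spacing grows by 4 each time: 8, 12, 16, 20, 24, 28 days.
Next gap: 32 days. September 3, 2020 + 32 days = October 5, 2020.
Next gap: 36 days. October 5, 2020 + 36 days = November 10, 2020.
Next gap: 40 days. November 10, 2020 + 40 days = December 20, 2020.

December 20, 2020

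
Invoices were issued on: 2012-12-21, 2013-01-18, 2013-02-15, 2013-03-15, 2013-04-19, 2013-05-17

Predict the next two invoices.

All dates are Fridays, 28, 28, 28, 35, 28 days apart.
Specifically, the 3rd Friday of each month.
3rd Friday of June 2013: 2013-06-21.
3rd Friday of July 2013: 2013-07-19.

2013-06-21, 2013-07-19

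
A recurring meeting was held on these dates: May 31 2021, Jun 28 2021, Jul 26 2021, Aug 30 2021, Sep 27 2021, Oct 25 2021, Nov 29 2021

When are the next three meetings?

Dec 27 2021, Jan 31 2022, Feb 28 2022

These are Mondays with 28, 28, 35, 28, 28, 35-day gaps.
Each is the final Monday of its month — May 31 2021 is past the 28th, so '4th Monday' doesn't fit.
Last Monday of December 2021: Dec 27 2021.
Last Monday of January 2022: Jan 31 2022.
Last Monday of February 2022: Feb 28 2022.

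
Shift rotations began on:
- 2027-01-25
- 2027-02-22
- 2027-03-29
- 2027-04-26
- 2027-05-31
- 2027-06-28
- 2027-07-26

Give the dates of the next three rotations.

Every date is a Monday; gaps 28, 35, 28, 35, 28, 28 days.
Each is the last Monday of its month (at least one falls on the 29th or later, ruling out '4th Monday').
Last Monday of August 2027: 2027-08-30.
Last Monday of September 2027: 2027-09-27.
Last Monday of October 2027: 2027-10-25.

2027-08-30, 2027-09-27, 2027-10-25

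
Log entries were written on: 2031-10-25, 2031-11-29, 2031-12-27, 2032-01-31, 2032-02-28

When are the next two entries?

Every date is a Saturday; gaps 35, 28, 35, 28 days.
Each is the last Saturday of its month (at least one falls on the 29th or later, ruling out '4th Saturday').
Last Saturday of March 2032: 2032-03-27.
April 2032 ends with Saturday 2032-04-24.

2032-03-27, 2032-04-24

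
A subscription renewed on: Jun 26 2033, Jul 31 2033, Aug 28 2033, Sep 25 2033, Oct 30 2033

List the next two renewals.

These are Sundays with 35, 28, 28, 35-day gaps.
Each is the final Sunday of its month — Jul 31 2033 is past the 28th, so '4th Sunday' doesn't fit.
November 2033 ends with Sunday Nov 27 2033.
December 2033 ends with Sunday Dec 25 2033.

Nov 27 2033, Dec 25 2033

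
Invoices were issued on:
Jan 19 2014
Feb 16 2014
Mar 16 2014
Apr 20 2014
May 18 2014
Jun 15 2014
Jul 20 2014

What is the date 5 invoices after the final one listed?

Dec 21 2014

These are Sundays at 28- or 35-day spacing (28, 28, 35, 28, 28, 35).
The pattern: 3rd Sunday of the month.
3rd Sunday of August 2014: Aug 17 2014.
September 2014 — 3rd Sunday is Sep 21 2014.
3rd Sunday of October 2014: Oct 19 2014.
3rd Sunday of November 2014: Nov 16 2014.
December 2014 — 3rd Sunday is Dec 21 2014.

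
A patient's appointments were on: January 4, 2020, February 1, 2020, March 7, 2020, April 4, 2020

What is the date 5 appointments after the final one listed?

These are Saturdays at 28- or 35-day spacing (28, 35, 28).
The pattern: 1st Saturday of the month.
May 2020 — 1st Saturday is May 2, 2020.
1st Saturday of June 2020: June 6, 2020.
1st Saturday of July 2020: July 4, 2020.
1st Saturday of August 2020: August 1, 2020.
September 2020 — 1st Saturday is September 5, 2020.

September 5, 2020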